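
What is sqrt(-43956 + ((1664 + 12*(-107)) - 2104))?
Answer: 4*I*sqrt(2855) ≈ 213.73*I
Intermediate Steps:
sqrt(-43956 + ((1664 + 12*(-107)) - 2104)) = sqrt(-43956 + ((1664 - 1284) - 2104)) = sqrt(-43956 + (380 - 2104)) = sqrt(-43956 - 1724) = sqrt(-45680) = 4*I*sqrt(2855)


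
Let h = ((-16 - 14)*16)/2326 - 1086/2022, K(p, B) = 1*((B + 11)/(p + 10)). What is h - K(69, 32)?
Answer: -39872290/30962549 ≈ -1.2878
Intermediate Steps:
K(p, B) = (11 + B)/(10 + p) (K(p, B) = 1*((11 + B)/(10 + p)) = (11 + B)/(10 + p))
h = -291383/391931 (h = -30*16*(1/2326) - 1086*1/2022 = -480*1/2326 - 181/337 = -240/1163 - 181/337 = -291383/391931 ≈ -0.74345)
h - K(69, 32) = -291383/391931 - (11 + 32)/(10 + 69) = -291383/391931 - 43/79 = -39872290/30962549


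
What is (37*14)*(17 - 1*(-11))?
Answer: 14504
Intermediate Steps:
(37*14)*(17 - 1*(-11)) = 518*(17 + 11) = 518*28 = 14504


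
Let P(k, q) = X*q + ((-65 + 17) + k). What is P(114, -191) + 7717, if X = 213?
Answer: -32900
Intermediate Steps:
P(k, q) = -48 + k + 213*q (P(k, q) = 213*q + ((-65 + 17) + k) = 213*q + (-48 + k) = -48 + k + 213*q)
P(114, -191) + 7717 = (-48 + 114 + 213*(-191)) + 7717 = (-48 + 114 - 40683) + 7717 = -40617 + 7717 = -32900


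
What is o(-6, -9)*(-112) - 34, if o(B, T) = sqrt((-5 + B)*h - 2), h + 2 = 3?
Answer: -34 - 112*I*sqrt(13) ≈ -34.0 - 403.82*I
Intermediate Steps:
h = 1 (h = -2 + 3 = 1)
o(B, T) = sqrt(-7 + B) (o(B, T) = sqrt((-5 + B)*1 - 2) = sqrt((-5 + B) - 2) = sqrt(-7 + B))
o(-6, -9)*(-112) - 34 = sqrt(-7 - 6)*(-112) - 34 = sqrt(-13)*(-112) - 34 = (I*sqrt(13))*(-112) - 34 = -112*I*sqrt(13) - 34 = -34 - 112*I*sqrt(13)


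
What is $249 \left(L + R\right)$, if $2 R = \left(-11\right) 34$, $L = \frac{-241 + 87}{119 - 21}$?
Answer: $- \frac{328680}{7} \approx -46954.0$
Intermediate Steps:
$L = - \frac{11}{7}$ ($L = - \frac{154}{98} = \left(-154\right) \frac{1}{98} = - \frac{11}{7} \approx -1.5714$)
$R = -187$ ($R = \frac{\left(-11\right) 34}{2} = \frac{1}{2} \left(-374\right) = -187$)
$249 \left(L + R\right) = 249 \left(- \frac{11}{7} - 187\right) = 249 \left(- \frac{1320}{7}\right) = - \frac{328680}{7}$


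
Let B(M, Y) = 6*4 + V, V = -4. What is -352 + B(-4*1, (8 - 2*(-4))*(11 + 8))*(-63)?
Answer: -1612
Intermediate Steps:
B(M, Y) = 20 (B(M, Y) = 6*4 - 4 = 24 - 4 = 20)
-352 + B(-4*1, (8 - 2*(-4))*(11 + 8))*(-63) = -352 + 20*(-63) = -352 - 1260 = -1612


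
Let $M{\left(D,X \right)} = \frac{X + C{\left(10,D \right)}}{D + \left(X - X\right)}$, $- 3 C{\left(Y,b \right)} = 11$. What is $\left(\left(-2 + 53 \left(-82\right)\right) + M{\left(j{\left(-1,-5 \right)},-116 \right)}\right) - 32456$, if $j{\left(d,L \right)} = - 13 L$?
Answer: $- \frac{7177139}{195} \approx -36806.0$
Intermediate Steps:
$C{\left(Y,b \right)} = - \frac{11}{3}$ ($C{\left(Y,b \right)} = \left(- \frac{1}{3}\right) 11 = - \frac{11}{3}$)
$M{\left(D,X \right)} = \frac{- \frac{11}{3} + X}{D}$ ($M{\left(D,X \right)} = \frac{X - \frac{11}{3}}{D + \left(X - X\right)} = \frac{- \frac{11}{3} + X}{D + 0} = \frac{- \frac{11}{3} + X}{D}$)
$\left(\left(-2 + 53 \left(-82\right)\right) + M{\left(j{\left(-1,-5 \right)},-116 \right)}\right) - 32456 = \left(\left(-2 + 53 \left(-82\right)\right) + \frac{- \frac{11}{3} - 116}{\left(-13\right) \left(-5\right)}\right) - 32456 = \left(\left(-2 - 4346\right) + \frac{1}{65} \left(- \frac{359}{3}\right)\right) - 32456 = \left(-4348 + \frac{1}{65} \left(- \frac{359}{3}\right)\right) - 32456 = \left(-4348 - \frac{359}{195}\right) - 32456 = - \frac{848219}{195} - 32456 = - \frac{7177139}{195}$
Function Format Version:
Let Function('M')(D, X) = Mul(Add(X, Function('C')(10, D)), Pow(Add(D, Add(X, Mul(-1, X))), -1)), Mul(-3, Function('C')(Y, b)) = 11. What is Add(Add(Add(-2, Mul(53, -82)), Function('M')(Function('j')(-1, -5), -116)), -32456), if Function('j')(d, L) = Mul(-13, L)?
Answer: Rational(-7177139, 195) ≈ -36806.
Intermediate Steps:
Function('C')(Y, b) = Rational(-11, 3) (Function('C')(Y, b) = Mul(Rational(-1, 3), 11) = Rational(-11, 3))
Function('M')(D, X) = Mul(Pow(D, -1), Add(Rational(-11, 3), X)) (Function('M')(D, X) = Mul(Add(X, Rational(-11, 3)), Pow(Add(D, Add(X, Mul(-1, X))), -1)) = Mul(Add(Rational(-11, 3), X), Pow(Add(D, 0), -1)) = Mul(Add(Rational(-11, 3), X), Pow(D, -1)) = Mul(Pow(D, -1), Add(Rational(-11, 3), X)))
Add(Add(Add(-2, Mul(53, -82)), Function('M')(Function('j')(-1, -5), -116)), -32456) = Add(Add(Add(-2, Mul(53, -82)), Mul(Pow(Mul(-13, -5), -1), Add(Rational(-11, 3), -116))), -32456) = Add(Add(Add(-2, -4346), Mul(Pow(65, -1), Rational(-359, 3))), -32456) = Add(Add(-4348, Mul(Rational(1, 65), Rational(-359, 3))), -32456) = Add(Add(-4348, Rational(-359, 195)), -32456) = Add(Rational(-848219, 195), -32456) = Rational(-7177139, 195)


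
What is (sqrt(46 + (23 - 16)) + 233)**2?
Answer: (233 + sqrt(53))**2 ≈ 57735.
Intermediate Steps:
(sqrt(46 + (23 - 16)) + 233)**2 = (sqrt(46 + 7) + 233)**2 = (sqrt(53) + 233)**2 = (233 + sqrt(53))**2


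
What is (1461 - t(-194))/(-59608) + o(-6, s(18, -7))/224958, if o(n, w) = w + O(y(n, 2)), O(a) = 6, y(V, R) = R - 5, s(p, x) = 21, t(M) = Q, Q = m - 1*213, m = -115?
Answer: -66806741/2234882744 ≈ -0.029893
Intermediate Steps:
Q = -328 (Q = -115 - 1*213 = -115 - 213 = -328)
t(M) = -328
y(V, R) = -5 + R
o(n, w) = 6 + w (o(n, w) = w + 6 = 6 + w)
(1461 - t(-194))/(-59608) + o(-6, s(18, -7))/224958 = (1461 - 1*(-328))/(-59608) + (6 + 21)/224958 = (1461 + 328)*(-1/59608) + 27*(1/224958) = 1789*(-1/59608) + 9/74986 = -1789/59608 + 9/74986 = -66806741/2234882744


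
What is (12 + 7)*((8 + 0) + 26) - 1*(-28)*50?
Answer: 2046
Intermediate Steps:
(12 + 7)*((8 + 0) + 26) - 1*(-28)*50 = 19*(8 + 26) + 28*50 = 19*34 + 1400 = 646 + 1400 = 2046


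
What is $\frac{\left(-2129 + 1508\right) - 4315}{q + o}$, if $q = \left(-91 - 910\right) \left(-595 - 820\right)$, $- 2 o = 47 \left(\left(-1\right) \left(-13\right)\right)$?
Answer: $- \frac{9872}{2832219} \approx -0.0034856$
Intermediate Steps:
$o = - \frac{611}{2}$ ($o = - \frac{47 \left(\left(-1\right) \left(-13\right)\right)}{2} = - \frac{47 \cdot 13}{2} = \left(- \frac{1}{2}\right) 611 = - \frac{611}{2} \approx -305.5$)
$q = 1416415$ ($q = \left(-1001\right) \left(-1415\right) = 1416415$)
$\frac{\left(-2129 + 1508\right) - 4315}{q + o} = \frac{\left(-2129 + 1508\right) - 4315}{1416415 - \frac{611}{2}} = \frac{-621 - 4315}{\frac{2832219}{2}} = \left(-4936\right) \frac{2}{2832219} = - \frac{9872}{2832219}$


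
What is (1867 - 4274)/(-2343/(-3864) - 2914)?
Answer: 3100216/3752451 ≈ 0.82618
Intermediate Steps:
(1867 - 4274)/(-2343/(-3864) - 2914) = -2407/(-2343*(-1/3864) - 2914) = -2407/(781/1288 - 2914) = -2407/(-3752451/1288) = -2407*(-1288/3752451) = 3100216/3752451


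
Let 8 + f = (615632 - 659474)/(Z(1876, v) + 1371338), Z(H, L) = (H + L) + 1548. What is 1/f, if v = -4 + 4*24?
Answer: -687427/5521337 ≈ -0.12450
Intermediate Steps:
v = 92 (v = -4 + 96 = 92)
Z(H, L) = 1548 + H + L
f = -5521337/687427 (f = -8 + (615632 - 659474)/((1548 + 1876 + 92) + 1371338) = -8 - 43842/(3516 + 1371338) = -8 - 43842/1374854 = -8 - 43842*1/1374854 = -8 - 21921/687427 = -5521337/687427 ≈ -8.0319)
1/f = 1/(-5521337/687427) = -687427/5521337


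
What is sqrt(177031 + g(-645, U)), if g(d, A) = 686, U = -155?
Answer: sqrt(177717) ≈ 421.56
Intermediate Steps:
sqrt(177031 + g(-645, U)) = sqrt(177031 + 686) = sqrt(177717)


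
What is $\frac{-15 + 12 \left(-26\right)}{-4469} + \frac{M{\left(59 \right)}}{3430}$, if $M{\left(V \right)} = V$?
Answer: $\frac{12709}{140630} \approx 0.090372$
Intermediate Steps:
$\frac{-15 + 12 \left(-26\right)}{-4469} + \frac{M{\left(59 \right)}}{3430} = \frac{-15 + 12 \left(-26\right)}{-4469} + \frac{59}{3430} = \left(-15 - 312\right) \left(- \frac{1}{4469}\right) + 59 \cdot \frac{1}{3430} = \left(-327\right) \left(- \frac{1}{4469}\right) + \frac{59}{3430} = \frac{3}{41} + \frac{59}{3430} = \frac{12709}{140630}$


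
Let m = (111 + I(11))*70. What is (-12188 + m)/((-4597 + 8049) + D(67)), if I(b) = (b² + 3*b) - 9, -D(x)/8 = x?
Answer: 1433/729 ≈ 1.9657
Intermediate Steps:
D(x) = -8*x
I(b) = -9 + b² + 3*b
m = 17920 (m = (111 + (-9 + 11² + 3*11))*70 = (111 + (-9 + 121 + 33))*70 = (111 + 145)*70 = 256*70 = 17920)
(-12188 + m)/((-4597 + 8049) + D(67)) = (-12188 + 17920)/((-4597 + 8049) - 8*67) = 5732/(3452 - 536) = 5732/2916 = 5732*(1/2916) = 1433/729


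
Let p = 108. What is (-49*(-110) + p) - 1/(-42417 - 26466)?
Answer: 378718735/68883 ≈ 5498.0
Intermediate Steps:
(-49*(-110) + p) - 1/(-42417 - 26466) = (-49*(-110) + 108) - 1/(-42417 - 26466) = (5390 + 108) - 1/(-68883) = 5498 - 1*(-1/68883) = 5498 + 1/68883 = 378718735/68883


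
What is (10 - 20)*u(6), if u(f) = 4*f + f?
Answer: -300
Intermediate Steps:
u(f) = 5*f
(10 - 20)*u(6) = (10 - 20)*(5*6) = -10*30 = -300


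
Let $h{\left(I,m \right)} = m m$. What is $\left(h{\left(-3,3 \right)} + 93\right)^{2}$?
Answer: $10404$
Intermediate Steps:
$h{\left(I,m \right)} = m^{2}$
$\left(h{\left(-3,3 \right)} + 93\right)^{2} = \left(3^{2} + 93\right)^{2} = \left(9 + 93\right)^{2} = 102^{2} = 10404$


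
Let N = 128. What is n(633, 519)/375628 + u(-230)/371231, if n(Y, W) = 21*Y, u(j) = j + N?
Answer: 4896459627/139444758068 ≈ 0.035114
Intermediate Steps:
u(j) = 128 + j (u(j) = j + 128 = 128 + j)
n(633, 519)/375628 + u(-230)/371231 = (21*633)/375628 + (128 - 230)/371231 = 13293*(1/375628) - 102*1/371231 = 13293/375628 - 102/371231 = 4896459627/139444758068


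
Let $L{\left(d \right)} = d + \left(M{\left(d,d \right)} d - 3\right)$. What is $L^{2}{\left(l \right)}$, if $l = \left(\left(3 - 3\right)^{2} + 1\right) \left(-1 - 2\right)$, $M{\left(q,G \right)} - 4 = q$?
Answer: $81$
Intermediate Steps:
$M{\left(q,G \right)} = 4 + q$
$l = -3$ ($l = \left(0^{2} + 1\right) \left(-3\right) = \left(0 + 1\right) \left(-3\right) = 1 \left(-3\right) = -3$)
$L{\left(d \right)} = -3 + d + d \left(4 + d\right)$ ($L{\left(d \right)} = d + \left(\left(4 + d\right) d - 3\right) = d + \left(d \left(4 + d\right) - 3\right) = d + \left(-3 + d \left(4 + d\right)\right) = -3 + d + d \left(4 + d\right)$)
$L^{2}{\left(l \right)} = \left(-3 - 3 - 3 \left(4 - 3\right)\right)^{2} = \left(-3 - 3 - 3\right)^{2} = \left(-9\right)^{2} = 81$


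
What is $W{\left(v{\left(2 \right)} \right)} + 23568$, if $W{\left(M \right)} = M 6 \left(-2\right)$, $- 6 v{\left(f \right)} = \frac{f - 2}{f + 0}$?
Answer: $23568$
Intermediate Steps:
$v{\left(f \right)} = - \frac{-2 + f}{6 f}$ ($v{\left(f \right)} = - \frac{\left(f - 2\right) \frac{1}{f + 0}}{6} = - \frac{\left(-2 + f\right) \frac{1}{f}}{6} = - \frac{\frac{1}{f} \left(-2 + f\right)}{6} = - \frac{-2 + f}{6 f}$)
$W{\left(M \right)} = - 12 M$ ($W{\left(M \right)} = 6 M \left(-2\right) = - 12 M$)
$W{\left(v{\left(2 \right)} \right)} + 23568 = - 12 \frac{2 - 2}{6 \cdot 2} + 23568 = - 12 \cdot \frac{1}{6} \cdot \frac{1}{2} \left(2 - 2\right) + 23568 = - 12 \cdot \frac{1}{6} \cdot \frac{1}{2} \cdot 0 + 23568 = \left(-12\right) 0 + 23568 = 0 + 23568 = 23568$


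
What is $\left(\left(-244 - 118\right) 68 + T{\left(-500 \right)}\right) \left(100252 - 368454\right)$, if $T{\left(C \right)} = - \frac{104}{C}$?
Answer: $\frac{825250580748}{125} \approx 6.602 \cdot 10^{9}$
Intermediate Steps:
$\left(\left(-244 - 118\right) 68 + T{\left(-500 \right)}\right) \left(100252 - 368454\right) = \left(\left(-244 - 118\right) 68 - \frac{104}{-500}\right) \left(100252 - 368454\right) = \left(\left(-362\right) 68 - - \frac{26}{125}\right) \left(-268202\right) = \left(-24616 + \frac{26}{125}\right) \left(-268202\right) = \left(- \frac{3076974}{125}\right) \left(-268202\right) = \frac{825250580748}{125}$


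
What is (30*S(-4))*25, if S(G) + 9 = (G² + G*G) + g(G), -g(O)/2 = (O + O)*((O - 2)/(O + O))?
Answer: 26250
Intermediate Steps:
g(O) = 4 - 2*O (g(O) = -2*(O + O)*(O - 2)/(O + O) = -2*2*O*(-2 + O)/((2*O)) = -2*2*O*(-2 + O)*(1/(2*O)) = -2*2*O*(-2 + O)/(2*O) = -2*(-2 + O) = 4 - 2*O)
S(G) = -5 - 2*G + 2*G² (S(G) = -9 + ((G² + G*G) + (4 - 2*G)) = -9 + ((G² + G²) + (4 - 2*G)) = -9 + (2*G² + (4 - 2*G)) = -9 + (4 - 2*G + 2*G²) = -5 - 2*G + 2*G²)
(30*S(-4))*25 = (30*(-5 - 2*(-4) + 2*(-4)²))*25 = (30*(-5 + 8 + 2*16))*25 = (30*(-5 + 8 + 32))*25 = (30*35)*25 = 1050*25 = 26250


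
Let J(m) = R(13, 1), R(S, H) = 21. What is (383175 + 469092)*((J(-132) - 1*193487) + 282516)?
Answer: 75894376350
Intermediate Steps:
J(m) = 21
(383175 + 469092)*((J(-132) - 1*193487) + 282516) = (383175 + 469092)*((21 - 1*193487) + 282516) = 852267*((21 - 193487) + 282516) = 852267*(-193466 + 282516) = 852267*89050 = 75894376350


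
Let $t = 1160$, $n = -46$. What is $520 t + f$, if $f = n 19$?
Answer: $602326$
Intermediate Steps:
$f = -874$ ($f = \left(-46\right) 19 = -874$)
$520 t + f = 520 \cdot 1160 - 874 = 603200 - 874 = 602326$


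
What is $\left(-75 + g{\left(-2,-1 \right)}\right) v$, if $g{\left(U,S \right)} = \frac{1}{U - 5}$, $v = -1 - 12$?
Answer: $\frac{6838}{7} \approx 976.86$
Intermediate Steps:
$v = -13$
$g{\left(U,S \right)} = \frac{1}{-5 + U}$
$\left(-75 + g{\left(-2,-1 \right)}\right) v = \left(-75 + \frac{1}{-5 - 2}\right) \left(-13\right) = \left(-75 + \frac{1}{-7}\right) \left(-13\right) = \left(-75 - \frac{1}{7}\right) \left(-13\right) = \left(- \frac{526}{7}\right) \left(-13\right) = \frac{6838}{7}$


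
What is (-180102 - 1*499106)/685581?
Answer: -679208/685581 ≈ -0.99070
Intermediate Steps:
(-180102 - 1*499106)/685581 = (-180102 - 499106)*(1/685581) = -679208*1/685581 = -679208/685581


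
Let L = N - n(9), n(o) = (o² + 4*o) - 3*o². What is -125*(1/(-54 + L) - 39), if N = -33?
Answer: 190000/39 ≈ 4871.8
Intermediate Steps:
n(o) = -2*o² + 4*o
L = 93 (L = -33 - 2*9*(2 - 1*9) = -33 - 2*9*(2 - 9) = -33 - 2*9*(-7) = -33 - 1*(-126) = -33 + 126 = 93)
-125*(1/(-54 + L) - 39) = -125*(1/(-54 + 93) - 39) = -125*(1/39 - 39) = -125*(-1520/39) = 190000/39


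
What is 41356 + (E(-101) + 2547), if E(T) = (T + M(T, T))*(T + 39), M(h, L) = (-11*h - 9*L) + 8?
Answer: -75571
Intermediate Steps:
M(h, L) = 8 - 11*h - 9*L
E(T) = (8 - 19*T)*(39 + T) (E(T) = (T + (8 - 11*T - 9*T))*(T + 39) = (T + (8 - 20*T))*(39 + T) = (8 - 19*T)*(39 + T))
41356 + (E(-101) + 2547) = 41356 + ((312 - 733*(-101) - 19*(-101)**2) + 2547) = 41356 + ((312 + 74033 - 19*10201) + 2547) = 41356 + ((312 + 74033 - 193819) + 2547) = 41356 + (-119474 + 2547) = 41356 - 116927 = -75571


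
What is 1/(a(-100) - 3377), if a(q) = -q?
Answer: -1/3277 ≈ -0.00030516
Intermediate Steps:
1/(a(-100) - 3377) = 1/(-1*(-100) - 3377) = 1/(100 - 3377) = 1/(-3277) = -1/3277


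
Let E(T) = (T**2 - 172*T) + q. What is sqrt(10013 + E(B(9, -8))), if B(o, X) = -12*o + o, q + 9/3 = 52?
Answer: 3*sqrt(4099) ≈ 192.07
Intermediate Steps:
q = 49 (q = -3 + 52 = 49)
B(o, X) = -11*o
E(T) = 49 + T**2 - 172*T (E(T) = (T**2 - 172*T) + 49 = 49 + T**2 - 172*T)
sqrt(10013 + E(B(9, -8))) = sqrt(10013 + (49 + (-11*9)**2 - (-1892)*9)) = sqrt(10013 + (49 + (-99)**2 - 172*(-99))) = sqrt(10013 + (49 + 9801 + 17028)) = sqrt(10013 + 26878) = sqrt(36891) = 3*sqrt(4099)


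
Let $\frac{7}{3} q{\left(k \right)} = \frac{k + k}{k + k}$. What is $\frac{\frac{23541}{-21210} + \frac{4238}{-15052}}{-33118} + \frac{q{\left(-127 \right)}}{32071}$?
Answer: $\frac{782420884383}{14128636118268490} \approx 5.5378 \cdot 10^{-5}$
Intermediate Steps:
$q{\left(k \right)} = \frac{3}{7}$ ($q{\left(k \right)} = \frac{3 \frac{k + k}{k + k}}{7} = \frac{3 \frac{2 k}{2 k}}{7} = \frac{3 \cdot 2 k \frac{1}{2 k}}{7} = \frac{3}{7} \cdot 1 = \frac{3}{7}$)
$\frac{\frac{23541}{-21210} + \frac{4238}{-15052}}{-33118} + \frac{q{\left(-127 \right)}}{32071} = \frac{\frac{23541}{-21210} + \frac{4238}{-15052}}{-33118} + \frac{3}{7 \cdot 32071} = \left(23541 \left(- \frac{1}{21210}\right) + 4238 \left(- \frac{1}{15052}\right)\right) \left(- \frac{1}{33118}\right) + \frac{3}{7} \cdot \frac{1}{32071} = \left(- \frac{1121}{1010} - \frac{2119}{7526}\right) \left(- \frac{1}{33118}\right) + \frac{3}{224497} = \left(- \frac{2644209}{1900315}\right) \left(- \frac{1}{33118}\right) + \frac{3}{224497} = \frac{2644209}{62934632170} + \frac{3}{224497} = \frac{782420884383}{14128636118268490}$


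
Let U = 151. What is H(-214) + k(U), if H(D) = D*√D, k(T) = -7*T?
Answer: -1057 - 214*I*√214 ≈ -1057.0 - 3130.6*I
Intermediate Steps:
H(D) = D^(3/2)
H(-214) + k(U) = (-214)^(3/2) - 7*151 = -214*I*√214 - 1057 = -1057 - 214*I*√214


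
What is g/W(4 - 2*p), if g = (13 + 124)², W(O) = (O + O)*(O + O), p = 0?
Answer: 18769/64 ≈ 293.27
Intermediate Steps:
W(O) = 4*O² (W(O) = (2*O)*(2*O) = 4*O²)
g = 18769 (g = 137² = 18769)
g/W(4 - 2*p) = 18769/((4*(4 - 2*0)²)) = 18769/((4*(4 + 0)²)) = 18769/((4*4²)) = 18769/((4*16)) = 18769/64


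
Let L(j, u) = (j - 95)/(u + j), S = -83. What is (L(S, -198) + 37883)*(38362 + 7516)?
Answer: 488385119278/281 ≈ 1.7380e+9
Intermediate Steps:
L(j, u) = (-95 + j)/(j + u)
(L(S, -198) + 37883)*(38362 + 7516) = ((-95 - 83)/(-83 - 198) + 37883)*(38362 + 7516) = (-178/(-281) + 37883)*45878 = (-1/281*(-178) + 37883)*45878 = (178/281 + 37883)*45878 = (10645301/281)*45878 = 488385119278/281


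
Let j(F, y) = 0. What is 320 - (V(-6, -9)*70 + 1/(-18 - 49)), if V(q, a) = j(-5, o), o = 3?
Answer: 21441/67 ≈ 320.02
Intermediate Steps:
V(q, a) = 0
320 - (V(-6, -9)*70 + 1/(-18 - 49)) = 320 - (0*70 + 1/(-18 - 49)) = 320 - (0 + 1/(-67)) = 320 - (0 - 1/67) = 320 - 1*(-1/67) = 320 + 1/67 = 21441/67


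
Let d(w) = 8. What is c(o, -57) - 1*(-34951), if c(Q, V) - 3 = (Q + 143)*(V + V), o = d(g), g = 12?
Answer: 17740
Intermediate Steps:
o = 8
c(Q, V) = 3 + 2*V*(143 + Q) (c(Q, V) = 3 + (Q + 143)*(V + V) = 3 + (143 + Q)*(2*V) = 3 + 2*V*(143 + Q))
c(o, -57) - 1*(-34951) = (3 + 286*(-57) + 2*8*(-57)) - 1*(-34951) = (3 - 16302 - 912) + 34951 = -17211 + 34951 = 17740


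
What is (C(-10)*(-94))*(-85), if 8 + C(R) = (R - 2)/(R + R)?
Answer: -59126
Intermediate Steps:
C(R) = -8 + (-2 + R)/(2*R) (C(R) = -8 + (R - 2)/(R + R) = -8 + (-2 + R)/((2*R)) = -8 + (-2 + R)*(1/(2*R)) = -8 + (-2 + R)/(2*R))
(C(-10)*(-94))*(-85) = ((-15/2 - 1/(-10))*(-94))*(-85) = ((-15/2 - 1*(-⅒))*(-94))*(-85) = ((-15/2 + ⅒)*(-94))*(-85) = -37/5*(-94)*(-85) = (3478/5)*(-85) = -59126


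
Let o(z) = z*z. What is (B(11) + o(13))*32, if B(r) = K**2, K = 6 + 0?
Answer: 6560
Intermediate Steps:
K = 6
B(r) = 36 (B(r) = 6**2 = 36)
o(z) = z**2
(B(11) + o(13))*32 = (36 + 13**2)*32 = (36 + 169)*32 = 205*32 = 6560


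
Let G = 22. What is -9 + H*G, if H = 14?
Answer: 299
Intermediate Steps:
-9 + H*G = -9 + 14*22 = -9 + 308 = 299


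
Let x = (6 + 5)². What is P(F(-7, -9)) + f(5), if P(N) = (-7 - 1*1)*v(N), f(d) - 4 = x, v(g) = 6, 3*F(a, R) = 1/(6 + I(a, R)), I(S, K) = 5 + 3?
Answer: 77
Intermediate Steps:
I(S, K) = 8
F(a, R) = 1/42 (F(a, R) = 1/(3*(6 + 8)) = (⅓)/14 = (⅓)*(1/14) = 1/42)
x = 121 (x = 11² = 121)
f(d) = 125 (f(d) = 4 + 121 = 125)
P(N) = -48 (P(N) = (-7 - 1*1)*6 = (-7 - 1)*6 = -8*6 = -48)
P(F(-7, -9)) + f(5) = -48 + 125 = 77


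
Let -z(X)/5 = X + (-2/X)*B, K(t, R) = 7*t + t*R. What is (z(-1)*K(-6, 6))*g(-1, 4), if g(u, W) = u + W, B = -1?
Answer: -3510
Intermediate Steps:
g(u, W) = W + u
K(t, R) = 7*t + R*t
z(X) = -10/X - 5*X (z(X) = -5*(X - 2/X*(-1)) = -5*(X + 2/X) = -10/X - 5*X)
(z(-1)*K(-6, 6))*g(-1, 4) = ((-10/(-1) - 5*(-1))*(-6*(7 + 6)))*(4 - 1) = ((-10*(-1) + 5)*(-6*13))*3 = ((10 + 5)*(-78))*3 = (15*(-78))*3 = -1170*3 = -3510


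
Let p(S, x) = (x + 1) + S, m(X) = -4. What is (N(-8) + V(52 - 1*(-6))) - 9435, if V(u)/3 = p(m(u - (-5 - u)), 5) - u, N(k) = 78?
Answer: -9525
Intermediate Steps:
p(S, x) = 1 + S + x (p(S, x) = (1 + x) + S = 1 + S + x)
V(u) = 6 - 3*u (V(u) = 3*((1 - 4 + 5) - u) = 3*(2 - u) = 6 - 3*u)
(N(-8) + V(52 - 1*(-6))) - 9435 = (78 + (6 - 3*(52 - 1*(-6)))) - 9435 = (78 + (6 - 3*(52 + 6))) - 9435 = (78 + (6 - 3*58)) - 9435 = (78 + (6 - 174)) - 9435 = (78 - 168) - 9435 = -90 - 9435 = -9525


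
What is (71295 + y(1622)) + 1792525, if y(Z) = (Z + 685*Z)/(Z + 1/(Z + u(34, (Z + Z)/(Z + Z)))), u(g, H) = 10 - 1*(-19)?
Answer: 4993003500352/2677923 ≈ 1.8645e+6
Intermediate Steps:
u(g, H) = 29 (u(g, H) = 10 + 19 = 29)
y(Z) = 686*Z/(Z + 1/(29 + Z)) (y(Z) = (Z + 685*Z)/(Z + 1/(Z + 29)) = (686*Z)/(Z + 1/(29 + Z)) = 686*Z/(Z + 1/(29 + Z)))
(71295 + y(1622)) + 1792525 = (71295 + 686*1622*(29 + 1622)/(1 + 1622² + 29*1622)) + 1792525 = (71295 + 686*1622*1651/(1 + 2630884 + 47038)) + 1792525 = (71295 + 686*1622*1651/2677923) + 1792525 = (71295 + 686*1622*(1/2677923)*1651) + 1792525 = (71295 + 1837054492/2677923) + 1792525 = 192759574777/2677923 + 1792525 = 4993003500352/2677923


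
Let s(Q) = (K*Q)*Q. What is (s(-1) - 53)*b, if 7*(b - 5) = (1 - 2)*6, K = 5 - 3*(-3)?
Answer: -1131/7 ≈ -161.57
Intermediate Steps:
K = 14 (K = 5 + 9 = 14)
s(Q) = 14*Q**2 (s(Q) = (14*Q)*Q = 14*Q**2)
b = 29/7 (b = 5 + ((1 - 2)*6)/7 = 5 + (-1*6)/7 = 5 + (1/7)*(-6) = 5 - 6/7 = 29/7 ≈ 4.1429)
(s(-1) - 53)*b = (14*(-1)**2 - 53)*(29/7) = (14*1 - 53)*(29/7) = (14 - 53)*(29/7) = -39*29/7 = -1131/7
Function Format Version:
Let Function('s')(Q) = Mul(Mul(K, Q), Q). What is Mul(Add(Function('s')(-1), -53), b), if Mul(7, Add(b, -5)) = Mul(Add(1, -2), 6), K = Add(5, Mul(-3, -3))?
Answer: Rational(-1131, 7) ≈ -161.57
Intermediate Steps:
K = 14 (K = Add(5, 9) = 14)
Function('s')(Q) = Mul(14, Pow(Q, 2)) (Function('s')(Q) = Mul(Mul(14, Q), Q) = Mul(14, Pow(Q, 2)))
b = Rational(29, 7) (b = Add(5, Mul(Rational(1, 7), Mul(Add(1, -2), 6))) = Add(5, Mul(Rational(1, 7), Mul(-1, 6))) = Add(5, Mul(Rational(1, 7), -6)) = Add(5, Rational(-6, 7)) = Rational(29, 7) ≈ 4.1429)
Mul(Add(Function('s')(-1), -53), b) = Mul(Add(Mul(14, Pow(-1, 2)), -53), Rational(29, 7)) = Mul(Add(Mul(14, 1), -53), Rational(29, 7)) = Mul(Add(14, -53), Rational(29, 7)) = Mul(-39, Rational(29, 7)) = Rational(-1131, 7)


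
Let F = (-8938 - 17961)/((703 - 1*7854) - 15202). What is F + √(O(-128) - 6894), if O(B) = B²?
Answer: 26899/22353 + √9490 ≈ 98.620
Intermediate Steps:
F = 26899/22353 (F = -26899/((703 - 7854) - 15202) = -26899/(-7151 - 15202) = -26899/(-22353) = -26899*(-1/22353) = 26899/22353 ≈ 1.2034)
F + √(O(-128) - 6894) = 26899/22353 + √((-128)² - 6894) = 26899/22353 + √(16384 - 6894) = 26899/22353 + √9490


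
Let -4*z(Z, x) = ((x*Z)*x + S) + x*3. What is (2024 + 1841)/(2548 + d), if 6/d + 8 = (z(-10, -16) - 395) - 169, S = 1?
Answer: 1232935/812836 ≈ 1.5168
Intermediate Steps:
z(Z, x) = -1/4 - 3*x/4 - Z*x**2/4 (z(Z, x) = -(((x*Z)*x + 1) + x*3)/4 = -(((Z*x)*x + 1) + 3*x)/4 = -((Z*x**2 + 1) + 3*x)/4 = -((1 + Z*x**2) + 3*x)/4 = -(1 + 3*x + Z*x**2)/4 = -1/4 - 3*x/4 - Z*x**2/4)
d = 24/319 (d = 6/(-8 + (((-1/4 - 3/4*(-16) - 1/4*(-10)*(-16)**2) - 395) - 169)) = 6/(-8 + (((-1/4 + 12 - 1/4*(-10)*256) - 395) - 169)) = 6/(-8 + (((-1/4 + 12 + 640) - 395) - 169)) = 6/(-8 + ((2607/4 - 395) - 169)) = 6/(-8 + (1027/4 - 169)) = 6/(-8 + 351/4) = 6/(319/4) = 6*(4/319) = 24/319 ≈ 0.075235)
(2024 + 1841)/(2548 + d) = (2024 + 1841)/(2548 + 24/319) = 3865/(812836/319) = 3865*(319/812836) = 1232935/812836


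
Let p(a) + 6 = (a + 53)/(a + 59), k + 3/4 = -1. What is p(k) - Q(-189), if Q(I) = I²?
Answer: -8181278/229 ≈ -35726.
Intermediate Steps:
k = -7/4 (k = -¾ - 1 = -7/4 ≈ -1.7500)
p(a) = -6 + (53 + a)/(59 + a) (p(a) = -6 + (a + 53)/(a + 59) = -6 + (53 + a)/(59 + a))
p(k) - Q(-189) = (-301 - 5*(-7/4))/(59 - 7/4) - 1*(-189)² = (-301 + 35/4)/(229/4) - 1*35721 = (4/229)*(-1169/4) - 35721 = -1169/229 - 35721 = -8181278/229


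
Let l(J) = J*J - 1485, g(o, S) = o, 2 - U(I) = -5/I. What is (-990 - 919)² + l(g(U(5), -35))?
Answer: 3642805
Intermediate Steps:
U(I) = 2 + 5/I (U(I) = 2 - (-5)/I = 2 + 5/I)
l(J) = -1485 + J² (l(J) = J² - 1485 = -1485 + J²)
(-990 - 919)² + l(g(U(5), -35)) = (-990 - 919)² + (-1485 + (2 + 5/5)²) = (-1909)² + (-1485 + (2 + 5*(⅕))²) = 3644281 + (-1485 + (2 + 1)²) = 3644281 + (-1485 + 3²) = 3644281 + (-1485 + 9) = 3644281 - 1476 = 3642805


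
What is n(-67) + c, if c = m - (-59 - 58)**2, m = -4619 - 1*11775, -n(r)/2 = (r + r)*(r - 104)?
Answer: -75911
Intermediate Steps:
n(r) = -4*r*(-104 + r) (n(r) = -2*(r + r)*(r - 104) = -2*2*r*(-104 + r) = -4*r*(-104 + r))
m = -16394 (m = -4619 - 11775 = -16394)
c = -30083 (c = -16394 - (-59 - 58)**2 = -16394 - 1*(-117)**2 = -16394 - 1*13689 = -16394 - 13689 = -30083)
n(-67) + c = 4*(-67)*(104 - 1*(-67)) - 30083 = 4*(-67)*(104 + 67) - 30083 = 4*(-67)*171 - 30083 = -45828 - 30083 = -75911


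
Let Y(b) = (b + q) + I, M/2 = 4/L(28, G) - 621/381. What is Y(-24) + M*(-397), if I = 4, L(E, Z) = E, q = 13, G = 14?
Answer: 1043445/889 ≈ 1173.7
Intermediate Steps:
M = -2644/889 (M = 2*(4/28 - 621/381) = 2*(4*(1/28) - 621*1/381) = 2*(⅐ - 207/127) = 2*(-1322/889) = -2644/889 ≈ -2.9741)
Y(b) = 17 + b (Y(b) = (b + 13) + 4 = (13 + b) + 4 = 17 + b)
Y(-24) + M*(-397) = (17 - 24) - 2644/889*(-397) = -7 + 1049668/889 = 1043445/889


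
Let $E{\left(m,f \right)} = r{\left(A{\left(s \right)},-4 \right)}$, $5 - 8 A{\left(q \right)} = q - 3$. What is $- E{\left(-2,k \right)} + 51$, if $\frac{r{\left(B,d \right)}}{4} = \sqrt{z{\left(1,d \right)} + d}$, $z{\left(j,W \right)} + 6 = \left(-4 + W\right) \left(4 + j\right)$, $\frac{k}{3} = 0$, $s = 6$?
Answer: $51 - 20 i \sqrt{2} \approx 51.0 - 28.284 i$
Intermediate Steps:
$k = 0$ ($k = 3 \cdot 0 = 0$)
$A{\left(q \right)} = 1 - \frac{q}{8}$ ($A{\left(q \right)} = \frac{5}{8} - \frac{q - 3}{8} = \frac{5}{8} - \frac{-3 + q}{8} = \frac{5}{8} - \left(- \frac{3}{8} + \frac{q}{8}\right) = 1 - \frac{q}{8}$)
$z{\left(j,W \right)} = -6 + \left(-4 + W\right) \left(4 + j\right)$
$r{\left(B,d \right)} = 4 \sqrt{-26 + 6 d}$ ($r{\left(B,d \right)} = 4 \sqrt{\left(-22 - 4 + 4 d + d 1\right) + d} = 4 \sqrt{\left(-22 - 4 + 4 d + d\right) + d} = 4 \sqrt{\left(-26 + 5 d\right) + d} = 4 \sqrt{-26 + 6 d}$)
$E{\left(m,f \right)} = 20 i \sqrt{2}$ ($E{\left(m,f \right)} = 4 \sqrt{-26 + 6 \left(-4\right)} = 4 \sqrt{-26 - 24} = 4 \sqrt{-50} = 4 \cdot 5 i \sqrt{2} = 20 i \sqrt{2}$)
$- E{\left(-2,k \right)} + 51 = - 20 i \sqrt{2} + 51 = 51 - 20 i \sqrt{2}$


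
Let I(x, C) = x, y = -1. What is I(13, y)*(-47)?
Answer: -611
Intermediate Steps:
I(13, y)*(-47) = 13*(-47) = -611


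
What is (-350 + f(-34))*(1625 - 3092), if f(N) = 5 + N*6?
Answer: 805383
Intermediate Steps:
f(N) = 5 + 6*N
(-350 + f(-34))*(1625 - 3092) = (-350 + (5 + 6*(-34)))*(1625 - 3092) = (-350 + (5 - 204))*(-1467) = (-350 - 199)*(-1467) = -549*(-1467) = 805383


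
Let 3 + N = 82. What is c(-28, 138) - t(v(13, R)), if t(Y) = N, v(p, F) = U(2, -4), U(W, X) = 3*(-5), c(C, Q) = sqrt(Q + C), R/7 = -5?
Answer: -79 + sqrt(110) ≈ -68.512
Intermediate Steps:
R = -35 (R = 7*(-5) = -35)
c(C, Q) = sqrt(C + Q)
U(W, X) = -15
v(p, F) = -15
N = 79 (N = -3 + 82 = 79)
t(Y) = 79
c(-28, 138) - t(v(13, R)) = sqrt(-28 + 138) - 1*79 = sqrt(110) - 79 = -79 + sqrt(110)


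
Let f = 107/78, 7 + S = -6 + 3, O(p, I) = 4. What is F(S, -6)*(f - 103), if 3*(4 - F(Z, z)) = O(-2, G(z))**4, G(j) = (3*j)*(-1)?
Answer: 967094/117 ≈ 8265.8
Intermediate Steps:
G(j) = -3*j
S = -10 (S = -7 + (-6 + 3) = -7 - 3 = -10)
F(Z, z) = -244/3 (F(Z, z) = 4 - 1/3*4**4 = 4 - 1/3*256 = 4 - 256/3 = -244/3)
f = 107/78 (f = 107*(1/78) = 107/78 ≈ 1.3718)
F(S, -6)*(f - 103) = -244*(107/78 - 103)/3 = -244/3*(-7927/78) = 967094/117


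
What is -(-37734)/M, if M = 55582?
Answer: 18867/27791 ≈ 0.67889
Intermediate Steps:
-(-37734)/M = -(-37734)/55582 = -1*(-18867/27791) = 18867/27791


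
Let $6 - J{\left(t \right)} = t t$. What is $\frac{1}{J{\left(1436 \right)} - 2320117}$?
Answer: $- \frac{1}{4382207} \approx -2.282 \cdot 10^{-7}$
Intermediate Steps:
$J{\left(t \right)} = 6 - t^{2}$ ($J{\left(t \right)} = 6 - t t = 6 - t^{2}$)
$\frac{1}{J{\left(1436 \right)} - 2320117} = \frac{1}{\left(6 - 1436^{2}\right) - 2320117} = \frac{1}{\left(6 - 2062096\right) - 2320117} = \frac{1}{-2062090 - 2320117} = \frac{1}{-4382207} = - \frac{1}{4382207}$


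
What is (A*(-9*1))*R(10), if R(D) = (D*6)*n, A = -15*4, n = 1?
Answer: 32400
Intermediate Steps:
A = -60
R(D) = 6*D (R(D) = (D*6)*1 = (6*D)*1 = 6*D)
(A*(-9*1))*R(10) = (-(-540))*(6*10) = -60*(-9)*60 = 540*60 = 32400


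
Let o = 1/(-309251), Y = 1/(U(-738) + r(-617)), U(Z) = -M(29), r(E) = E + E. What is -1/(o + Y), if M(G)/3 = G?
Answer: 408520571/310572 ≈ 1315.4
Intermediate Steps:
M(G) = 3*G
r(E) = 2*E
U(Z) = -87 (U(Z) = -3*29 = -1*87 = -87)
Y = -1/1321 (Y = 1/(-87 + 2*(-617)) = 1/(-87 - 1234) = 1/(-1321) = -1/1321 ≈ -0.00075700)
o = -1/309251 ≈ -3.2336e-6
-1/(o + Y) = -1/(-1/309251 - 1/1321) = -1/(-310572/408520571) = -1*(-408520571/310572) = 408520571/310572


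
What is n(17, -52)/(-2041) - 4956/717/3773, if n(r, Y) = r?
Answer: -2671633/262923661 ≈ -0.010161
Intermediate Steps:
n(17, -52)/(-2041) - 4956/717/3773 = 17/(-2041) - 4956/717/3773 = 17*(-1/2041) - 4956*1/717*(1/3773) = -17/2041 - 1652/239*1/3773 = -17/2041 - 236/128821 = -2671633/262923661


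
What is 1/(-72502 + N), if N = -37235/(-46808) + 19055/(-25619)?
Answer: -1199174152/86942462371279 ≈ -1.3793e-5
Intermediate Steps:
N = 61997025/1199174152 (N = -37235*(-1/46808) + 19055*(-1/25619) = 37235/46808 - 19055/25619 = 61997025/1199174152 ≈ 0.051700)
1/(-72502 + N) = 1/(-72502 + 61997025/1199174152) = 1/(-86942462371279/1199174152) = -1199174152/86942462371279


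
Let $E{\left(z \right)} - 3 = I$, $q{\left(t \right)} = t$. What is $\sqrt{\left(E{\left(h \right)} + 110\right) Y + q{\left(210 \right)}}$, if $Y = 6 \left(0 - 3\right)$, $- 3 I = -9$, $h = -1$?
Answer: $i \sqrt{1878} \approx 43.336 i$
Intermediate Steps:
$I = 3$ ($I = \left(- \frac{1}{3}\right) \left(-9\right) = 3$)
$E{\left(z \right)} = 6$ ($E{\left(z \right)} = 3 + 3 = 6$)
$Y = -18$ ($Y = 6 \left(-3\right) = -18$)
$\sqrt{\left(E{\left(h \right)} + 110\right) Y + q{\left(210 \right)}} = \sqrt{\left(6 + 110\right) \left(-18\right) + 210} = \sqrt{116 \left(-18\right) + 210} = \sqrt{-2088 + 210} = \sqrt{-1878} = i \sqrt{1878}$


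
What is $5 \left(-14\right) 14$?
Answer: $-980$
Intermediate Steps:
$5 \left(-14\right) 14 = \left(-70\right) 14 = -980$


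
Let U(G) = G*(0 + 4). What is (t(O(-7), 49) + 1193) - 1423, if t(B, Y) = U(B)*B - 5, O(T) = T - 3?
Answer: 165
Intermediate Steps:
U(G) = 4*G (U(G) = G*4 = 4*G)
O(T) = -3 + T
t(B, Y) = -5 + 4*B² (t(B, Y) = (4*B)*B - 5 = 4*B² - 5 = -5 + 4*B²)
(t(O(-7), 49) + 1193) - 1423 = ((-5 + 4*(-3 - 7)²) + 1193) - 1423 = ((-5 + 4*(-10)²) + 1193) - 1423 = ((-5 + 4*100) + 1193) - 1423 = ((-5 + 400) + 1193) - 1423 = (395 + 1193) - 1423 = 1588 - 1423 = 165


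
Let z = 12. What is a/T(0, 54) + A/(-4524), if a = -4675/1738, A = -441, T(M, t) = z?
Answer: -90547/714792 ≈ -0.12668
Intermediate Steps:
T(M, t) = 12
a = -425/158 (a = -4675*1/1738 = -425/158 ≈ -2.6899)
a/T(0, 54) + A/(-4524) = -425/158/12 - 441/(-4524) = -425/158*1/12 - 441*(-1/4524) = -425/1896 + 147/1508 = -90547/714792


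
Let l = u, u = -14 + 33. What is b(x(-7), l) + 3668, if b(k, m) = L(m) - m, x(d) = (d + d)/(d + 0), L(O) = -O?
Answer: 3630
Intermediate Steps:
u = 19
x(d) = 2 (x(d) = (2*d)/d = 2)
l = 19
b(k, m) = -2*m (b(k, m) = -m - m = -2*m)
b(x(-7), l) + 3668 = -2*19 + 3668 = -38 + 3668 = 3630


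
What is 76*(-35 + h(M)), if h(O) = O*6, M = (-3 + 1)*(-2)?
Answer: -836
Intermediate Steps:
M = 4 (M = -2*(-2) = 4)
h(O) = 6*O
76*(-35 + h(M)) = 76*(-35 + 6*4) = 76*(-35 + 24) = 76*(-11) = -836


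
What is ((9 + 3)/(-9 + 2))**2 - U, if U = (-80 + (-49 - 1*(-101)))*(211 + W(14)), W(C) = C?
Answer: 308844/49 ≈ 6302.9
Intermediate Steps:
U = -6300 (U = (-80 + (-49 - 1*(-101)))*(211 + 14) = (-80 + (-49 + 101))*225 = (-80 + 52)*225 = -28*225 = -6300)
((9 + 3)/(-9 + 2))**2 - U = ((9 + 3)/(-9 + 2))**2 - 1*(-6300) = (12/(-7))**2 + 6300 = (12*(-1/7))**2 + 6300 = (-12/7)**2 + 6300 = 144/49 + 6300 = 308844/49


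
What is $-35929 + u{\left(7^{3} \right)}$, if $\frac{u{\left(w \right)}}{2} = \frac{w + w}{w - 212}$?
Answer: $- \frac{4705327}{131} \approx -35919.0$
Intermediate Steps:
$u{\left(w \right)} = \frac{4 w}{-212 + w}$ ($u{\left(w \right)} = 2 \frac{w + w}{w - 212} = 2 \frac{2 w}{-212 + w} = \frac{4 w}{-212 + w}$)
$-35929 + u{\left(7^{3} \right)} = -35929 + \frac{4 \cdot 7^{3}}{-212 + 7^{3}} = -35929 + 4 \cdot 343 \frac{1}{-212 + 343} = -35929 + 4 \cdot 343 \cdot \frac{1}{131} = -35929 + \frac{1372}{131} = - \frac{4705327}{131}$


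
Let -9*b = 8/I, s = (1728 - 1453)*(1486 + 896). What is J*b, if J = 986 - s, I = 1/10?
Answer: 52325120/9 ≈ 5.8139e+6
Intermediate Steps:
I = ⅒ ≈ 0.10000
s = 655050 (s = 275*2382 = 655050)
b = -80/9 (b = -8/(9*⅒) = -8*10/9 = -⅑*80 = -80/9 ≈ -8.8889)
J = -654064 (J = 986 - 1*655050 = 986 - 655050 = -654064)
J*b = -654064*(-80/9) = 52325120/9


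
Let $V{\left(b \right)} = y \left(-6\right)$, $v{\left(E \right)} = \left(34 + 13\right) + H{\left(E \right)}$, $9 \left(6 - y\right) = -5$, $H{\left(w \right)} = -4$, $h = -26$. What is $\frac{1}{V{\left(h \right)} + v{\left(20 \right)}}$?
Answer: $\frac{3}{11} \approx 0.27273$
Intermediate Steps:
$y = \frac{59}{9}$ ($y = 6 - - \frac{5}{9} = 6 + \frac{5}{9} = \frac{59}{9} \approx 6.5556$)
$v{\left(E \right)} = 43$ ($v{\left(E \right)} = \left(34 + 13\right) - 4 = 47 - 4 = 43$)
$V{\left(b \right)} = - \frac{118}{3}$ ($V{\left(b \right)} = \frac{59}{9} \left(-6\right) = - \frac{118}{3}$)
$\frac{1}{V{\left(h \right)} + v{\left(20 \right)}} = \frac{1}{- \frac{118}{3} + 43} = \frac{1}{\frac{11}{3}} = \frac{3}{11}$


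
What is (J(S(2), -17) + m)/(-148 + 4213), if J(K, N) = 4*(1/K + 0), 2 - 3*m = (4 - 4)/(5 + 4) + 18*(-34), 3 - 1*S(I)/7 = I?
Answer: 862/17073 ≈ 0.050489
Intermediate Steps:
S(I) = 21 - 7*I
m = 614/3 (m = ⅔ - ((4 - 4)/(5 + 4) + 18*(-34))/3 = ⅔ - (0/9 - 612)/3 = ⅔ - (0*(⅑) - 612)/3 = ⅔ - (0 - 612)/3 = ⅔ - ⅓*(-612) = ⅔ + 204 = 614/3 ≈ 204.67)
J(K, N) = 4/K (J(K, N) = 4*(1/K + 0) = 4/K)
(J(S(2), -17) + m)/(-148 + 4213) = (4/(21 - 7*2) + 614/3)/(-148 + 4213) = (4/(21 - 14) + 614/3)/4065 = (4/7 + 614/3)*(1/4065) = (4310/21)*(1/4065) = 862/17073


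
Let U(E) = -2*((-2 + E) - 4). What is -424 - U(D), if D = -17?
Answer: -470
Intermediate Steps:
U(E) = 12 - 2*E (U(E) = -2*(-6 + E) = 12 - 2*E)
-424 - U(D) = -424 - (12 - 2*(-17)) = -424 - (12 + 34) = -424 - 1*46 = -424 - 46 = -470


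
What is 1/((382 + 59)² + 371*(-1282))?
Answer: -1/281141 ≈ -3.5569e-6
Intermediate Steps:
1/((382 + 59)² + 371*(-1282)) = 1/(441² - 475622) = 1/(194481 - 475622) = 1/(-281141) = -1/281141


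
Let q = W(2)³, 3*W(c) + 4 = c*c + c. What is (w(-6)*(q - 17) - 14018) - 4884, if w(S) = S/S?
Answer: -510805/27 ≈ -18919.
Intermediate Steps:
W(c) = -4/3 + c/3 + c²/3 (W(c) = -4/3 + (c*c + c)/3 = -4/3 + (c² + c)/3 = -4/3 + (c + c²)/3 = -4/3 + (c/3 + c²/3) = -4/3 + c/3 + c²/3)
w(S) = 1
q = 8/27 (q = (-4/3 + (⅓)*2 + (⅓)*2²)³ = (-4/3 + ⅔ + (⅓)*4)³ = (-4/3 + ⅔ + 4/3)³ = (⅔)³ = 8/27 ≈ 0.29630)
(w(-6)*(q - 17) - 14018) - 4884 = (1*(8/27 - 17) - 14018) - 4884 = (1*(-451/27) - 14018) - 4884 = (-451/27 - 14018) - 4884 = -378937/27 - 4884 = -510805/27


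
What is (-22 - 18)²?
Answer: 1600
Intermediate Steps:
(-22 - 18)² = (-40)² = 1600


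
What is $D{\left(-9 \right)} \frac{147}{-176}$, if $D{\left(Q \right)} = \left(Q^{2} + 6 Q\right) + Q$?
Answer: $- \frac{1323}{88} \approx -15.034$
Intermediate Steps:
$D{\left(Q \right)} = Q^{2} + 7 Q$
$D{\left(-9 \right)} \frac{147}{-176} = - 9 \left(7 - 9\right) \frac{147}{-176} = \left(-9\right) \left(-2\right) 147 \left(- \frac{1}{176}\right) = 18 \left(- \frac{147}{176}\right) = - \frac{1323}{88}$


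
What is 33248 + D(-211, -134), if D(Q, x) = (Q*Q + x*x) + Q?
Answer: 95514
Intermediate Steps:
D(Q, x) = Q + Q² + x² (D(Q, x) = (Q² + x²) + Q = Q + Q² + x²)
33248 + D(-211, -134) = 33248 + (-211 + (-211)² + (-134)²) = 33248 + (-211 + 44521 + 17956) = 33248 + 62266 = 95514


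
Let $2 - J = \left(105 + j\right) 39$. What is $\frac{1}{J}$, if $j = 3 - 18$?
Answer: $- \frac{1}{3508} \approx -0.00028506$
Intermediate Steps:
$j = -15$ ($j = 3 - 18 = -15$)
$J = -3508$ ($J = 2 - \left(105 - 15\right) 39 = 2 - 90 \cdot 39 = 2 - 3510 = -3508$)
$\frac{1}{J} = \frac{1}{-3508} = - \frac{1}{3508}$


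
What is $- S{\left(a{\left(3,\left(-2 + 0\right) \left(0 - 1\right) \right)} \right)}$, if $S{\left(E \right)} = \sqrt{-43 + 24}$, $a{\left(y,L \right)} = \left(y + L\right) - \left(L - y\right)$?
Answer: $- i \sqrt{19} \approx - 4.3589 i$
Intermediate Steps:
$a{\left(y,L \right)} = 2 y$ ($a{\left(y,L \right)} = \left(L + y\right) - \left(L - y\right) = 2 y$)
$S{\left(E \right)} = i \sqrt{19}$ ($S{\left(E \right)} = \sqrt{-19} = i \sqrt{19}$)
$- S{\left(a{\left(3,\left(-2 + 0\right) \left(0 - 1\right) \right)} \right)} = - i \sqrt{19}$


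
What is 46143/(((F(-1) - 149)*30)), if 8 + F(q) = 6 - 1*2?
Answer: -1709/170 ≈ -10.053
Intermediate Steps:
F(q) = -4 (F(q) = -8 + (6 - 1*2) = -8 + (6 - 2) = -8 + 4 = -4)
46143/(((F(-1) - 149)*30)) = 46143/(((-4 - 149)*30)) = 46143/((-153*30)) = 46143/(-4590) = 46143*(-1/4590) = -1709/170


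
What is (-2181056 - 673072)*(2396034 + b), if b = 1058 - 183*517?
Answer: -6571575491568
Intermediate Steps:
b = -93553 (b = 1058 - 94611 = -93553)
(-2181056 - 673072)*(2396034 + b) = (-2181056 - 673072)*(2396034 - 93553) = -2854128*2302481 = -6571575491568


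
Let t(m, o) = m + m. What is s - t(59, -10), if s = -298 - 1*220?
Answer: -636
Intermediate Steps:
t(m, o) = 2*m
s = -518 (s = -298 - 220 = -518)
s - t(59, -10) = -518 - 2*59 = -518 - 1*118 = -518 - 118 = -636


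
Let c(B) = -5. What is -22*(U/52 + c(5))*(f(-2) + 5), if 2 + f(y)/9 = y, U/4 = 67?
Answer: 1364/13 ≈ 104.92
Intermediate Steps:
U = 268 (U = 4*67 = 268)
f(y) = -18 + 9*y
-22*(U/52 + c(5))*(f(-2) + 5) = -22*(268/52 - 5)*((-18 + 9*(-2)) + 5) = -22*(268*(1/52) - 5)*((-18 - 18) + 5) = -22*(67/13 - 5)*(-36 + 5) = -44*(-31)/13 = -22*(-62/13) = 1364/13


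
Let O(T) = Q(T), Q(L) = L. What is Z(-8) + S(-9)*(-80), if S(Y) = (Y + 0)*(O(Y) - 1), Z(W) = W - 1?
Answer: -7209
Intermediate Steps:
Z(W) = -1 + W
O(T) = T
S(Y) = Y*(-1 + Y) (S(Y) = (Y + 0)*(Y - 1) = Y*(-1 + Y))
Z(-8) + S(-9)*(-80) = (-1 - 8) - 9*(-1 - 9)*(-80) = -9 - 9*(-10)*(-80) = -9 + 90*(-80) = -9 - 7200 = -7209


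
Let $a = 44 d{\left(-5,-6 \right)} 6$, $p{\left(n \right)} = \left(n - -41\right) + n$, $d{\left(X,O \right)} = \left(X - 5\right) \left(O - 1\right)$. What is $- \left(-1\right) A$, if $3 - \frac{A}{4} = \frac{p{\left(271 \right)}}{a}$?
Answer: $\frac{4987}{420} \approx 11.874$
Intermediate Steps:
$d{\left(X,O \right)} = \left(-1 + O\right) \left(-5 + X\right)$ ($d{\left(X,O \right)} = \left(-5 + X\right) \left(-1 + O\right) = \left(-1 + O\right) \left(-5 + X\right)$)
$p{\left(n \right)} = 41 + 2 n$ ($p{\left(n \right)} = \left(n + 41\right) + n = \left(41 + n\right) + n = 41 + 2 n$)
$a = 18480$ ($a = 44 \left(5 - -5 - -30 - -30\right) 6 = 44 \left(5 + 5 + 30 + 30\right) 6 = 44 \cdot 70 \cdot 6 = 3080 \cdot 6 = 18480$)
$A = \frac{4987}{420}$ ($A = 12 - 4 \frac{41 + 2 \cdot 271}{18480} = 12 - 4 \left(41 + 542\right) \frac{1}{18480} = 12 - 4 \cdot 583 \cdot \frac{1}{18480} = 12 - \frac{53}{420} = \frac{4987}{420} \approx 11.874$)
$- \left(-1\right) A = - \frac{\left(-1\right) 4987}{420} = \left(-1\right) \left(- \frac{4987}{420}\right) = \frac{4987}{420}$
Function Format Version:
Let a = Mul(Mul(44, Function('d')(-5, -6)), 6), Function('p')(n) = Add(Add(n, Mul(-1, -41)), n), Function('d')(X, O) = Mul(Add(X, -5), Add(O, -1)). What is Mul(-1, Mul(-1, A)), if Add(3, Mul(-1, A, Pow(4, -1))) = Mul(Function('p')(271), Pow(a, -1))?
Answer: Rational(4987, 420) ≈ 11.874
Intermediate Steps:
Function('d')(X, O) = Mul(Add(-1, O), Add(-5, X)) (Function('d')(X, O) = Mul(Add(-5, X), Add(-1, O)) = Mul(Add(-1, O), Add(-5, X)))
Function('p')(n) = Add(41, Mul(2, n)) (Function('p')(n) = Add(Add(n, 41), n) = Add(Add(41, n), n) = Add(41, Mul(2, n)))
a = 18480 (a = Mul(Mul(44, Add(5, Mul(-1, -5), Mul(-5, -6), Mul(-6, -5))), 6) = Mul(Mul(44, Add(5, 5, 30, 30)), 6) = Mul(Mul(44, 70), 6) = Mul(3080, 6) = 18480)
A = Rational(4987, 420) (A = Add(12, Mul(-4, Mul(Add(41, Mul(2, 271)), Pow(18480, -1)))) = Add(12, Mul(-4, Mul(Add(41, 542), Rational(1, 18480)))) = Add(12, Mul(-4, Mul(583, Rational(1, 18480)))) = Add(12, Mul(-4, Rational(53, 1680))) = Add(12, Rational(-53, 420)) = Rational(4987, 420) ≈ 11.874)
Mul(-1, Mul(-1, A)) = Mul(-1, Mul(-1, Rational(4987, 420))) = Mul(-1, Rational(-4987, 420)) = Rational(4987, 420)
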